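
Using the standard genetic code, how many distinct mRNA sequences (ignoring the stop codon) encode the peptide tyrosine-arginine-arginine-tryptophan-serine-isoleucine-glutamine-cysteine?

5184

Tyr: 2 codons.
Arg: 6 codons.
Arg: 6 codons.
Trp: 1 codon.
Ser: 6 codons.
Ile: 3 codons.
Gln: 2 codons.
Cys: 2 codons.
2 × 6 × 6 × 1 × 6 × 3 × 2 × 2 = 5184.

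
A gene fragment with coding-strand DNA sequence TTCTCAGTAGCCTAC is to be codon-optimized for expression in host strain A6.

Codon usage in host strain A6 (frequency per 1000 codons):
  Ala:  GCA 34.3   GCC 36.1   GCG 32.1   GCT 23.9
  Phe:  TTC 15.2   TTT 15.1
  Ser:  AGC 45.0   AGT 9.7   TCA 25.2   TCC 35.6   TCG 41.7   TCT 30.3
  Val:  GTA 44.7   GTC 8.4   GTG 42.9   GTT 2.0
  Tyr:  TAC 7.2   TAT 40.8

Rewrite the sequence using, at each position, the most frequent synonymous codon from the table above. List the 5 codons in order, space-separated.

Codon 1 (Phe): best is TTC at 15.2.
Codon 2 (Ser): best is AGC at 45.0.
Codon 3 (Val): best is GTA at 44.7.
Codon 4 (Ala): best is GCC at 36.1.
Codon 5 (Tyr): best is TAT at 40.8.

TTC AGC GTA GCC TAT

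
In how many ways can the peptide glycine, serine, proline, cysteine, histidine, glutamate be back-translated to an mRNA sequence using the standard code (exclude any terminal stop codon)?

768

Gly: 4 codons.
Ser: 6 codons.
Pro: 4 codons.
Cys: 2 codons.
His: 2 codons.
Glu: 2 codons.
4 × 6 × 4 × 2 × 2 × 2 = 768.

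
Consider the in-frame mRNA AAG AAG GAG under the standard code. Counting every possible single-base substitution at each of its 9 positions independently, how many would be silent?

Codon 1 (AAG, Lys): 1 synonymous substitution.
Codon 2 (AAG, Lys): 1 synonymous substitution.
Codon 3 (GAG, Glu): 1 synonymous substitution.
Total: 1 + 1 + 1 = 3.

3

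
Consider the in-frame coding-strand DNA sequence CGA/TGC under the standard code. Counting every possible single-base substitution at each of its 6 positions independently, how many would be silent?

5

Codon 1 (CGA, Arg): 4 synonymous substitutions.
Codon 2 (TGC, Cys): 1 synonymous substitution.
Total: 4 + 1 = 5.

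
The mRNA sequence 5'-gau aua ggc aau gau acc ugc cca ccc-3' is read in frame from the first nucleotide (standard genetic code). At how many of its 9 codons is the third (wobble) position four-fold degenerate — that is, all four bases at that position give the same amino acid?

Codon 1 GAU (Asp): third position 2-fold.
Codon 2 AUA (Ile): third position 3-fold.
Codon 3 GGC (Gly): third position 4-fold.
Codon 4 AAU (Asn): third position 2-fold.
Codon 5 GAU (Asp): third position 2-fold.
Codon 6 ACC (Thr): third position 4-fold.
Codon 7 UGC (Cys): third position 2-fold.
Codon 8 CCA (Pro): third position 4-fold.
Codon 9 CCC (Pro): third position 4-fold.
Four-fold degenerate third positions: 4.

4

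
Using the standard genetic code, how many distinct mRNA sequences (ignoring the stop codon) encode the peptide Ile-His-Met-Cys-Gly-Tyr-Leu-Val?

2304

Ile: 3 codons.
His: 2 codons.
Met: 1 codon.
Cys: 2 codons.
Gly: 4 codons.
Tyr: 2 codons.
Leu: 6 codons.
Val: 4 codons.
3 × 2 × 1 × 2 × 4 × 2 × 6 × 4 = 2304.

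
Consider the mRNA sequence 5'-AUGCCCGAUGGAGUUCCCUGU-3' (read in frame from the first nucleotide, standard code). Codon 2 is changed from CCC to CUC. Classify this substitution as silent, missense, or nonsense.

Position 5 falls in codon 2: CCC → Pro.
After the substitution the codon is CUC → Leu.
Pro ≠ Leu, so this is a missense mutation.

missense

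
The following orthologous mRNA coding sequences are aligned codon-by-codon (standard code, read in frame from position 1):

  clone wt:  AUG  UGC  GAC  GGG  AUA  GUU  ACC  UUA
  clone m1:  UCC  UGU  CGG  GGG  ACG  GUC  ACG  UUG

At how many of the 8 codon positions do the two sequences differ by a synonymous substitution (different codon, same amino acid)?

Codon 1: AUG Met / UCC Ser — nonsynonymous.
Codon 2: UGC Cys / UGU Cys — synonymous.
Codon 3: GAC Asp / CGG Arg — nonsynonymous.
Codon 4: GGG Gly / GGG Gly — identical.
Codon 5: AUA Ile / ACG Thr — nonsynonymous.
Codon 6: GUU Val / GUC Val — synonymous.
Codon 7: ACC Thr / ACG Thr — synonymous.
Codon 8: UUA Leu / UUG Leu — synonymous.
Synonymous differences: 4.

4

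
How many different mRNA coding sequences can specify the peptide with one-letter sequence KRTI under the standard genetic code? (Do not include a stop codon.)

144

Lys: 2 codons.
Arg: 6 codons.
Thr: 4 codons.
Ile: 3 codons.
2 × 6 × 4 × 3 = 144.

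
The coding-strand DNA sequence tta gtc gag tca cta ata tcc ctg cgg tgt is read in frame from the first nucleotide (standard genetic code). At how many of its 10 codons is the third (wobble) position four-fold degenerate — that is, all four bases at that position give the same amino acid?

6

Codon 1 TTA (Leu): third position 2-fold.
Codon 2 GTC (Val): third position 4-fold.
Codon 3 GAG (Glu): third position 2-fold.
Codon 4 TCA (Ser): third position 4-fold.
Codon 5 CTA (Leu): third position 4-fold.
Codon 6 ATA (Ile): third position 3-fold.
Codon 7 TCC (Ser): third position 4-fold.
Codon 8 CTG (Leu): third position 4-fold.
Codon 9 CGG (Arg): third position 4-fold.
Codon 10 TGT (Cys): third position 2-fold.
Four-fold degenerate third positions: 6.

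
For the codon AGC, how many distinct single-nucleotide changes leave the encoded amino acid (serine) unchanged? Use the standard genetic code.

Position 1: none → 0 synonymous.
Position 2: none → 0 synonymous.
Position 3: AGT → 1 synonymous.
Total: 0 + 0 + 1 = 1.

1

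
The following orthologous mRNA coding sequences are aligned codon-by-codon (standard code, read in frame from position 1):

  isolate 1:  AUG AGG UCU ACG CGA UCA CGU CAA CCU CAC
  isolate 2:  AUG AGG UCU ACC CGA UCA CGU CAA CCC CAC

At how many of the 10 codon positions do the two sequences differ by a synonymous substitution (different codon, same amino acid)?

Codon 1: AUG Met / AUG Met — identical.
Codon 2: AGG Arg / AGG Arg — identical.
Codon 3: UCU Ser / UCU Ser — identical.
Codon 4: ACG Thr / ACC Thr — synonymous.
Codon 5: CGA Arg / CGA Arg — identical.
Codon 6: UCA Ser / UCA Ser — identical.
Codon 7: CGU Arg / CGU Arg — identical.
Codon 8: CAA Gln / CAA Gln — identical.
Codon 9: CCU Pro / CCC Pro — synonymous.
Codon 10: CAC His / CAC His — identical.
Synonymous differences: 2.

2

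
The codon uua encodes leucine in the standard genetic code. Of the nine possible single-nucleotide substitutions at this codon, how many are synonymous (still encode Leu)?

2

Position 1: CUA → 1 synonymous.
Position 2: none → 0 synonymous.
Position 3: UUG → 1 synonymous.
Total: 1 + 0 + 1 = 2.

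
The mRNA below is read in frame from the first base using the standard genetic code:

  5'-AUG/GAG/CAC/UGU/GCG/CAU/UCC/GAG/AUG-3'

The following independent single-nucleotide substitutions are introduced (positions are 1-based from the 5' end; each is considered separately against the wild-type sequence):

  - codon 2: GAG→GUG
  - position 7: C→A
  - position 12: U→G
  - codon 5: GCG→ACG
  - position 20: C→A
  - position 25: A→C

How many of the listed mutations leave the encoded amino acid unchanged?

Codon 2: GAG (Glu) → GUG (Val) — missense.
Codon 3: CAC (His) → AAC (Asn) — missense.
Codon 4: UGU (Cys) → UGG (Trp) — missense.
Codon 5: GCG (Ala) → ACG (Thr) — missense.
Codon 7: UCC (Ser) → UAC (Tyr) — missense.
Codon 9: AUG (Met) → CUG (Leu) — missense.
Synonymous: 0 of 6.

0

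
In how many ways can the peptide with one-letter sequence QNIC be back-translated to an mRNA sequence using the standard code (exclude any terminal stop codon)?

24

Gln: 2 codons.
Asn: 2 codons.
Ile: 3 codons.
Cys: 2 codons.
2 × 2 × 3 × 2 = 24.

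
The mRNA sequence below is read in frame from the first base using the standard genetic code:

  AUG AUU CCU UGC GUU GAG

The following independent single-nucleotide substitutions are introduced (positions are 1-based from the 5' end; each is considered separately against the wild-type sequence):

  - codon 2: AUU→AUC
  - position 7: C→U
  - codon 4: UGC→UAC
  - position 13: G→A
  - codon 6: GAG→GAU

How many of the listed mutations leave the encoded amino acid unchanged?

Codon 2: AUU (Ile) → AUC (Ile) — synonymous.
Codon 3: CCU (Pro) → UCU (Ser) — missense.
Codon 4: UGC (Cys) → UAC (Tyr) — missense.
Codon 5: GUU (Val) → AUU (Ile) — missense.
Codon 6: GAG (Glu) → GAU (Asp) — missense.
Synonymous: 1 of 5.

1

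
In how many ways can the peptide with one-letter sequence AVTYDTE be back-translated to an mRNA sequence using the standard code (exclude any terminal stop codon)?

Ala: 4 codons.
Val: 4 codons.
Thr: 4 codons.
Tyr: 2 codons.
Asp: 2 codons.
Thr: 4 codons.
Glu: 2 codons.
4 × 4 × 4 × 2 × 2 × 4 × 2 = 2048.

2048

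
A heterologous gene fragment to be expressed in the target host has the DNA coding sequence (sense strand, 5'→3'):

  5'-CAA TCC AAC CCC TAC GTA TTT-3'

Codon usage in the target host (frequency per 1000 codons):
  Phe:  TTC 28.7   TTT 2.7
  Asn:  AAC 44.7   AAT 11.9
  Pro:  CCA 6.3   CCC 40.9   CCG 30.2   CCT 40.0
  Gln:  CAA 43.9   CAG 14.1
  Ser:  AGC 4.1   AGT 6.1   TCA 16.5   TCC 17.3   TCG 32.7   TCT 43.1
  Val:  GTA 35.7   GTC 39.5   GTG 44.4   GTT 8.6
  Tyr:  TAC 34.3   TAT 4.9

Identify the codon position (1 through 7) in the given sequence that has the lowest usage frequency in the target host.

7

Codon 1 CAA (Gln): 43.9 per 1000.
Codon 2 TCC (Ser): 17.3 per 1000.
Codon 3 AAC (Asn): 44.7 per 1000.
Codon 4 CCC (Pro): 40.9 per 1000.
Codon 5 TAC (Tyr): 34.3 per 1000.
Codon 6 GTA (Val): 35.7 per 1000.
Codon 7 TTT (Phe): 2.7 per 1000.
Lowest frequency is 2.7 at codon 7.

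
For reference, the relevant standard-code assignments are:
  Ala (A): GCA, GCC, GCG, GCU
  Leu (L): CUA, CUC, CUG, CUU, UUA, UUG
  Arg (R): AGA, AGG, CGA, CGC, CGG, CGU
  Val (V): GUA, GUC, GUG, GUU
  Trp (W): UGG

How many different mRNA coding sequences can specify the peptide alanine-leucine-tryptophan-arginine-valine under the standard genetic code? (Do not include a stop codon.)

576

Ala: 4 codons.
Leu: 6 codons.
Trp: 1 codon.
Arg: 6 codons.
Val: 4 codons.
4 × 6 × 1 × 6 × 4 = 576.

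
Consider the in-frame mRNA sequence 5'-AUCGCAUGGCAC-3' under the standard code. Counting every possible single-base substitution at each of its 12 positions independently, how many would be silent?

6

Codon 1 (AUC, Ile): 2 synonymous substitutions.
Codon 2 (GCA, Ala): 3 synonymous substitutions.
Codon 3 (UGG, Trp): 0 synonymous substitutions.
Codon 4 (CAC, His): 1 synonymous substitution.
Total: 2 + 3 + 0 + 1 = 6.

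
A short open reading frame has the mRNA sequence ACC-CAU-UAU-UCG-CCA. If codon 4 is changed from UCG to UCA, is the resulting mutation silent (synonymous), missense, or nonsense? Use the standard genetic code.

Position 12 falls in codon 4: UCG → Ser.
After the substitution the codon is UCA → Ser.
Both encode Ser, so the change is synonymous.

silent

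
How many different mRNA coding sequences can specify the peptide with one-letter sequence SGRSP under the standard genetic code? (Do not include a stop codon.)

3456

Ser: 6 codons.
Gly: 4 codons.
Arg: 6 codons.
Ser: 6 codons.
Pro: 4 codons.
6 × 4 × 6 × 6 × 4 = 3456.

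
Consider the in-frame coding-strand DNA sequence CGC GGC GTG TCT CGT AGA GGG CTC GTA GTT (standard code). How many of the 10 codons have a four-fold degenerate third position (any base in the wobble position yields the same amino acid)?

Codon 1 CGC (Arg): third position 4-fold.
Codon 2 GGC (Gly): third position 4-fold.
Codon 3 GTG (Val): third position 4-fold.
Codon 4 TCT (Ser): third position 4-fold.
Codon 5 CGT (Arg): third position 4-fold.
Codon 6 AGA (Arg): third position 2-fold.
Codon 7 GGG (Gly): third position 4-fold.
Codon 8 CTC (Leu): third position 4-fold.
Codon 9 GTA (Val): third position 4-fold.
Codon 10 GTT (Val): third position 4-fold.
Four-fold degenerate third positions: 9.

9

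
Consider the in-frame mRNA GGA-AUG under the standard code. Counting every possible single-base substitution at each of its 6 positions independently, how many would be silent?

Codon 1 (GGA, Gly): 3 synonymous substitutions.
Codon 2 (AUG, Met): 0 synonymous substitutions.
Total: 3 + 0 = 3.

3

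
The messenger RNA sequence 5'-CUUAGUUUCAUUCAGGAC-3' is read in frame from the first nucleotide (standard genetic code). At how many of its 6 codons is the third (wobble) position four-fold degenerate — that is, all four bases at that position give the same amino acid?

1

Codon 1 CUU (Leu): third position 4-fold.
Codon 2 AGU (Ser): third position 2-fold.
Codon 3 UUC (Phe): third position 2-fold.
Codon 4 AUU (Ile): third position 3-fold.
Codon 5 CAG (Gln): third position 2-fold.
Codon 6 GAC (Asp): third position 2-fold.
Four-fold degenerate third positions: 1.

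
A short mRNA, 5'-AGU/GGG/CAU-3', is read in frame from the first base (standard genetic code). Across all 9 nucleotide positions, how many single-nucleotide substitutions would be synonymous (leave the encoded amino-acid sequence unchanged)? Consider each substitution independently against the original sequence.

Codon 1 (AGU, Ser): 1 synonymous substitution.
Codon 2 (GGG, Gly): 3 synonymous substitutions.
Codon 3 (CAU, His): 1 synonymous substitution.
Total: 1 + 3 + 1 = 5.

5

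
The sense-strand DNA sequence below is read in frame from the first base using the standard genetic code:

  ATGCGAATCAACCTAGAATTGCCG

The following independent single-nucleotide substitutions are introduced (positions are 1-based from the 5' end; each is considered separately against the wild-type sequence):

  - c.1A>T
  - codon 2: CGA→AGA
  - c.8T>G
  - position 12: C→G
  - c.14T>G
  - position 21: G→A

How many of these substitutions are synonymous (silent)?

Codon 1: ATG (Met) → TTG (Leu) — missense.
Codon 2: CGA (Arg) → AGA (Arg) — synonymous.
Codon 3: ATC (Ile) → AGC (Ser) — missense.
Codon 4: AAC (Asn) → AAG (Lys) — missense.
Codon 5: CTA (Leu) → CGA (Arg) — missense.
Codon 7: TTG (Leu) → TTA (Leu) — synonymous.
Synonymous: 2 of 6.

2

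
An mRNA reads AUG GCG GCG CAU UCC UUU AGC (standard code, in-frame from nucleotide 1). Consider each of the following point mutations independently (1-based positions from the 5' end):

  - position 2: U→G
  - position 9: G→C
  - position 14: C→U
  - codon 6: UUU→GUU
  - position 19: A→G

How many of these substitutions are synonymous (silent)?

1

Codon 1: AUG (Met) → AGG (Arg) — missense.
Codon 3: GCG (Ala) → GCC (Ala) — synonymous.
Codon 5: UCC (Ser) → UUC (Phe) — missense.
Codon 6: UUU (Phe) → GUU (Val) — missense.
Codon 7: AGC (Ser) → GGC (Gly) — missense.
Synonymous: 1 of 5.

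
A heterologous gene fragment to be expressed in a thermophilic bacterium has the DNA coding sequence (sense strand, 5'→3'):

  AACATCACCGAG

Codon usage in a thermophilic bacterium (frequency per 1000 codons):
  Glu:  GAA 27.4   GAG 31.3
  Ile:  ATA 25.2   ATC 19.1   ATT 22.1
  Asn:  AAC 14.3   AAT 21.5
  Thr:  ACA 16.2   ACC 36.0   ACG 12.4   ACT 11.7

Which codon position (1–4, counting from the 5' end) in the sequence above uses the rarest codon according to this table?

1

Codon 1 AAC (Asn): 14.3 per 1000.
Codon 2 ATC (Ile): 19.1 per 1000.
Codon 3 ACC (Thr): 36.0 per 1000.
Codon 4 GAG (Glu): 31.3 per 1000.
Lowest frequency is 14.3 at codon 1.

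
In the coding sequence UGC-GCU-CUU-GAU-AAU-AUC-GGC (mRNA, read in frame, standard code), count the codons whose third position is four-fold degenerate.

3

Codon 1 UGC (Cys): third position 2-fold.
Codon 2 GCU (Ala): third position 4-fold.
Codon 3 CUU (Leu): third position 4-fold.
Codon 4 GAU (Asp): third position 2-fold.
Codon 5 AAU (Asn): third position 2-fold.
Codon 6 AUC (Ile): third position 3-fold.
Codon 7 GGC (Gly): third position 4-fold.
Four-fold degenerate third positions: 3.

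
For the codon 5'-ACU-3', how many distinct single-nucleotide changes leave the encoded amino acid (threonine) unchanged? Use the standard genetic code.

3

Position 1: none → 0 synonymous.
Position 2: none → 0 synonymous.
Position 3: ACC, ACA, ACG → 3 synonymous.
Total: 0 + 0 + 3 = 3.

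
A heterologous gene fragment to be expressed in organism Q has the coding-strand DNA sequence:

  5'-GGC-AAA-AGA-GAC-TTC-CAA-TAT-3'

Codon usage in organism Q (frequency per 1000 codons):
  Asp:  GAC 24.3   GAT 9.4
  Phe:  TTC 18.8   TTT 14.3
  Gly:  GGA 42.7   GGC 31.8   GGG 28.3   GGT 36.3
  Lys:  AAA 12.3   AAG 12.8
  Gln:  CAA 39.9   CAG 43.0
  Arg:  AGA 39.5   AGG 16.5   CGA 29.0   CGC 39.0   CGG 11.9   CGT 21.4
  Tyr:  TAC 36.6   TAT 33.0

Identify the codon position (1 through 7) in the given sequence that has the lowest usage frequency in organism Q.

Codon 1 GGC (Gly): 31.8 per 1000.
Codon 2 AAA (Lys): 12.3 per 1000.
Codon 3 AGA (Arg): 39.5 per 1000.
Codon 4 GAC (Asp): 24.3 per 1000.
Codon 5 TTC (Phe): 18.8 per 1000.
Codon 6 CAA (Gln): 39.9 per 1000.
Codon 7 TAT (Tyr): 33.0 per 1000.
Lowest frequency is 12.3 at codon 2.

2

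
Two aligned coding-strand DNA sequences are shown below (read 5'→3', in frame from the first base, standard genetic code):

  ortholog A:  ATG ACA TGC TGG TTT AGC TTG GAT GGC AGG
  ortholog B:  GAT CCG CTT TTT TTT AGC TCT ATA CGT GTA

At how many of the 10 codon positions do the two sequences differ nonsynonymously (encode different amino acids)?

Codon 1: ATG Met / GAT Asp — nonsynonymous.
Codon 2: ACA Thr / CCG Pro — nonsynonymous.
Codon 3: TGC Cys / CTT Leu — nonsynonymous.
Codon 4: TGG Trp / TTT Phe — nonsynonymous.
Codon 5: TTT Phe / TTT Phe — identical.
Codon 6: AGC Ser / AGC Ser — identical.
Codon 7: TTG Leu / TCT Ser — nonsynonymous.
Codon 8: GAT Asp / ATA Ile — nonsynonymous.
Codon 9: GGC Gly / CGT Arg — nonsynonymous.
Codon 10: AGG Arg / GTA Val — nonsynonymous.
Nonsynonymous differences: 8.

8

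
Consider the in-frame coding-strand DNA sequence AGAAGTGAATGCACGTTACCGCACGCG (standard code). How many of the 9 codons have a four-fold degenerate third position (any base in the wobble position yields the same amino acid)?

3

Codon 1 AGA (Arg): third position 2-fold.
Codon 2 AGT (Ser): third position 2-fold.
Codon 3 GAA (Glu): third position 2-fold.
Codon 4 TGC (Cys): third position 2-fold.
Codon 5 ACG (Thr): third position 4-fold.
Codon 6 TTA (Leu): third position 2-fold.
Codon 7 CCG (Pro): third position 4-fold.
Codon 8 CAC (His): third position 2-fold.
Codon 9 GCG (Ala): third position 4-fold.
Four-fold degenerate third positions: 3.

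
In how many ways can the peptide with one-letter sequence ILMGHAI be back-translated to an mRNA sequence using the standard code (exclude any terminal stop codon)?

Ile: 3 codons.
Leu: 6 codons.
Met: 1 codon.
Gly: 4 codons.
His: 2 codons.
Ala: 4 codons.
Ile: 3 codons.
3 × 6 × 1 × 4 × 2 × 4 × 3 = 1728.

1728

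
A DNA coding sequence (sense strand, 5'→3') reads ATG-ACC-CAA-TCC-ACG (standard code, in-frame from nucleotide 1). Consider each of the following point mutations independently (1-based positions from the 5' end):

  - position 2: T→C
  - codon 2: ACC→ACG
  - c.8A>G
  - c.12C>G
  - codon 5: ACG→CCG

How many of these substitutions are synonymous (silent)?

2

Codon 1: ATG (Met) → ACG (Thr) — missense.
Codon 2: ACC (Thr) → ACG (Thr) — synonymous.
Codon 3: CAA (Gln) → CGA (Arg) — missense.
Codon 4: TCC (Ser) → TCG (Ser) — synonymous.
Codon 5: ACG (Thr) → CCG (Pro) — missense.
Synonymous: 2 of 5.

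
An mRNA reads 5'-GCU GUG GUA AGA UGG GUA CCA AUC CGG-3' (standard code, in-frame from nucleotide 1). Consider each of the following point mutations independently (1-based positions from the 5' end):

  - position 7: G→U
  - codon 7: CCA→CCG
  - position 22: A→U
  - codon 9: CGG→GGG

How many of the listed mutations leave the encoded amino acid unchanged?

Codon 3: GUA (Val) → UUA (Leu) — missense.
Codon 7: CCA (Pro) → CCG (Pro) — synonymous.
Codon 8: AUC (Ile) → UUC (Phe) — missense.
Codon 9: CGG (Arg) → GGG (Gly) — missense.
Synonymous: 1 of 4.

1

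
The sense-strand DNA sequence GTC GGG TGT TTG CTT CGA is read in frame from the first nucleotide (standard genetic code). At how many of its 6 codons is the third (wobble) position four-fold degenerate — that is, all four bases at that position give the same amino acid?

Codon 1 GTC (Val): third position 4-fold.
Codon 2 GGG (Gly): third position 4-fold.
Codon 3 TGT (Cys): third position 2-fold.
Codon 4 TTG (Leu): third position 2-fold.
Codon 5 CTT (Leu): third position 4-fold.
Codon 6 CGA (Arg): third position 4-fold.
Four-fold degenerate third positions: 4.

4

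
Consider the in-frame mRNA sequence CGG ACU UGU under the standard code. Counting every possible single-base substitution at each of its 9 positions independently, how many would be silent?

Codon 1 (CGG, Arg): 4 synonymous substitutions.
Codon 2 (ACU, Thr): 3 synonymous substitutions.
Codon 3 (UGU, Cys): 1 synonymous substitution.
Total: 4 + 3 + 1 = 8.

8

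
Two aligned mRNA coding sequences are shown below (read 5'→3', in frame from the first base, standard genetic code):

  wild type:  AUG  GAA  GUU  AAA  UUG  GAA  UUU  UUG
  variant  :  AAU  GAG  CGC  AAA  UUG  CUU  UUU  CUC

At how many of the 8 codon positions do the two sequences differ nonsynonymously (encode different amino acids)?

Codon 1: AUG Met / AAU Asn — nonsynonymous.
Codon 2: GAA Glu / GAG Glu — synonymous.
Codon 3: GUU Val / CGC Arg — nonsynonymous.
Codon 4: AAA Lys / AAA Lys — identical.
Codon 5: UUG Leu / UUG Leu — identical.
Codon 6: GAA Glu / CUU Leu — nonsynonymous.
Codon 7: UUU Phe / UUU Phe — identical.
Codon 8: UUG Leu / CUC Leu — synonymous.
Nonsynonymous differences: 3.

3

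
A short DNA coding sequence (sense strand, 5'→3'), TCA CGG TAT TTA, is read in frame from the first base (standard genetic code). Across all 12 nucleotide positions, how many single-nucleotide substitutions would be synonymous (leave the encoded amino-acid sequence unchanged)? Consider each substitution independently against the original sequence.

10

Codon 1 (TCA, Ser): 3 synonymous substitutions.
Codon 2 (CGG, Arg): 4 synonymous substitutions.
Codon 3 (TAT, Tyr): 1 synonymous substitution.
Codon 4 (TTA, Leu): 2 synonymous substitutions.
Total: 3 + 4 + 1 + 2 = 10.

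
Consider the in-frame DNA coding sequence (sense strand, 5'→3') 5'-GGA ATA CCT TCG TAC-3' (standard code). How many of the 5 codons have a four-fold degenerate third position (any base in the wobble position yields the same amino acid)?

Codon 1 GGA (Gly): third position 4-fold.
Codon 2 ATA (Ile): third position 3-fold.
Codon 3 CCT (Pro): third position 4-fold.
Codon 4 TCG (Ser): third position 4-fold.
Codon 5 TAC (Tyr): third position 2-fold.
Four-fold degenerate third positions: 3.

3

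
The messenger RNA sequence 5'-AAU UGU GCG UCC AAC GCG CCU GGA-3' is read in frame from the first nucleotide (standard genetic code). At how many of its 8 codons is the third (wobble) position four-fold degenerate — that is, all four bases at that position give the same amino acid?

5

Codon 1 AAU (Asn): third position 2-fold.
Codon 2 UGU (Cys): third position 2-fold.
Codon 3 GCG (Ala): third position 4-fold.
Codon 4 UCC (Ser): third position 4-fold.
Codon 5 AAC (Asn): third position 2-fold.
Codon 6 GCG (Ala): third position 4-fold.
Codon 7 CCU (Pro): third position 4-fold.
Codon 8 GGA (Gly): third position 4-fold.
Four-fold degenerate third positions: 5.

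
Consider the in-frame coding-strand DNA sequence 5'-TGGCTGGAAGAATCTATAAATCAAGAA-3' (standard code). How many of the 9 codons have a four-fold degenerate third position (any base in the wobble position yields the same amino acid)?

Codon 1 TGG (Trp): third position 1-fold.
Codon 2 CTG (Leu): third position 4-fold.
Codon 3 GAA (Glu): third position 2-fold.
Codon 4 GAA (Glu): third position 2-fold.
Codon 5 TCT (Ser): third position 4-fold.
Codon 6 ATA (Ile): third position 3-fold.
Codon 7 AAT (Asn): third position 2-fold.
Codon 8 CAA (Gln): third position 2-fold.
Codon 9 GAA (Glu): third position 2-fold.
Four-fold degenerate third positions: 2.

2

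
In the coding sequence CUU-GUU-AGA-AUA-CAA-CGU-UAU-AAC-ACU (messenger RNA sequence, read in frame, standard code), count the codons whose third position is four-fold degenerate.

4

Codon 1 CUU (Leu): third position 4-fold.
Codon 2 GUU (Val): third position 4-fold.
Codon 3 AGA (Arg): third position 2-fold.
Codon 4 AUA (Ile): third position 3-fold.
Codon 5 CAA (Gln): third position 2-fold.
Codon 6 CGU (Arg): third position 4-fold.
Codon 7 UAU (Tyr): third position 2-fold.
Codon 8 AAC (Asn): third position 2-fold.
Codon 9 ACU (Thr): third position 4-fold.
Four-fold degenerate third positions: 4.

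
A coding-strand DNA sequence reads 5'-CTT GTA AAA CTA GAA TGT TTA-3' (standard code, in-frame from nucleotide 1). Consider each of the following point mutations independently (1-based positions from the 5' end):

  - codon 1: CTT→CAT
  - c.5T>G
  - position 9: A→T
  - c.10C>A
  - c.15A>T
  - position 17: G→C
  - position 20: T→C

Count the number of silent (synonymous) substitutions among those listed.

0

Codon 1: CTT (Leu) → CAT (His) — missense.
Codon 2: GTA (Val) → GGA (Gly) — missense.
Codon 3: AAA (Lys) → AAT (Asn) — missense.
Codon 4: CTA (Leu) → ATA (Ile) — missense.
Codon 5: GAA (Glu) → GAT (Asp) — missense.
Codon 6: TGT (Cys) → TCT (Ser) — missense.
Codon 7: TTA (Leu) → TCA (Ser) — missense.
Synonymous: 0 of 7.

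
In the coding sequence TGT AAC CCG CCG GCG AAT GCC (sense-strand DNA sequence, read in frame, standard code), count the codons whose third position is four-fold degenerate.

4

Codon 1 TGT (Cys): third position 2-fold.
Codon 2 AAC (Asn): third position 2-fold.
Codon 3 CCG (Pro): third position 4-fold.
Codon 4 CCG (Pro): third position 4-fold.
Codon 5 GCG (Ala): third position 4-fold.
Codon 6 AAT (Asn): third position 2-fold.
Codon 7 GCC (Ala): third position 4-fold.
Four-fold degenerate third positions: 4.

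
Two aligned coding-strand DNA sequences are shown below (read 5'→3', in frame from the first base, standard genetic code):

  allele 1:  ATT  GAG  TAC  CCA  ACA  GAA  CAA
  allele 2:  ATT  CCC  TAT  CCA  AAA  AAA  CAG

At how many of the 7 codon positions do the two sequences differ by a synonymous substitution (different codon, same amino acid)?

2

Codon 1: ATT Ile / ATT Ile — identical.
Codon 2: GAG Glu / CCC Pro — nonsynonymous.
Codon 3: TAC Tyr / TAT Tyr — synonymous.
Codon 4: CCA Pro / CCA Pro — identical.
Codon 5: ACA Thr / AAA Lys — nonsynonymous.
Codon 6: GAA Glu / AAA Lys — nonsynonymous.
Codon 7: CAA Gln / CAG Gln — synonymous.
Synonymous differences: 2.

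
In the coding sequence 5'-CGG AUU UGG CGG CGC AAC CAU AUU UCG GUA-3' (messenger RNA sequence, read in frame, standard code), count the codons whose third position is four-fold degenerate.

Codon 1 CGG (Arg): third position 4-fold.
Codon 2 AUU (Ile): third position 3-fold.
Codon 3 UGG (Trp): third position 1-fold.
Codon 4 CGG (Arg): third position 4-fold.
Codon 5 CGC (Arg): third position 4-fold.
Codon 6 AAC (Asn): third position 2-fold.
Codon 7 CAU (His): third position 2-fold.
Codon 8 AUU (Ile): third position 3-fold.
Codon 9 UCG (Ser): third position 4-fold.
Codon 10 GUA (Val): third position 4-fold.
Four-fold degenerate third positions: 5.

5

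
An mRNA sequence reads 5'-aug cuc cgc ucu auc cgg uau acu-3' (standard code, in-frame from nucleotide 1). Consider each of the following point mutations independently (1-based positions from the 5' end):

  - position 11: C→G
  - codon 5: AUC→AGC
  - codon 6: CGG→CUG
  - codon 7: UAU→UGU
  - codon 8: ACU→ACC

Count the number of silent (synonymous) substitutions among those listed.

1

Codon 4: UCU (Ser) → UGU (Cys) — missense.
Codon 5: AUC (Ile) → AGC (Ser) — missense.
Codon 6: CGG (Arg) → CUG (Leu) — missense.
Codon 7: UAU (Tyr) → UGU (Cys) — missense.
Codon 8: ACU (Thr) → ACC (Thr) — synonymous.
Synonymous: 1 of 5.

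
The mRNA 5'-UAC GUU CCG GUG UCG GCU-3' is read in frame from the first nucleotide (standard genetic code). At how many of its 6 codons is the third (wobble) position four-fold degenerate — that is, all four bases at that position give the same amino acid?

Codon 1 UAC (Tyr): third position 2-fold.
Codon 2 GUU (Val): third position 4-fold.
Codon 3 CCG (Pro): third position 4-fold.
Codon 4 GUG (Val): third position 4-fold.
Codon 5 UCG (Ser): third position 4-fold.
Codon 6 GCU (Ala): third position 4-fold.
Four-fold degenerate third positions: 5.

5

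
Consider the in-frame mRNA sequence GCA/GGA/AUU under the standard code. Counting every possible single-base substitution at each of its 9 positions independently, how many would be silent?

Codon 1 (GCA, Ala): 3 synonymous substitutions.
Codon 2 (GGA, Gly): 3 synonymous substitutions.
Codon 3 (AUU, Ile): 2 synonymous substitutions.
Total: 3 + 3 + 2 = 8.

8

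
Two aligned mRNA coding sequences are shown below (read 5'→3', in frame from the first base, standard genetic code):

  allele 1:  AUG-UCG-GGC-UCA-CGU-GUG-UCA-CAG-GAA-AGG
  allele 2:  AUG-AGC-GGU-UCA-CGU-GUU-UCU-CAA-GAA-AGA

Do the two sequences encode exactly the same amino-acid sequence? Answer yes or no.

Codon 1: AUG Met / AUG Met — identical.
Codon 2: UCG Ser / AGC Ser — synonymous.
Codon 3: GGC Gly / GGU Gly — synonymous.
Codon 4: UCA Ser / UCA Ser — identical.
Codon 5: CGU Arg / CGU Arg — identical.
Codon 6: GUG Val / GUU Val — synonymous.
Codon 7: UCA Ser / UCU Ser — synonymous.
Codon 8: CAG Gln / CAA Gln — synonymous.
Codon 9: GAA Glu / GAA Glu — identical.
Codon 10: AGG Arg / AGA Arg — synonymous.
Nonsynonymous differences: 0 → same protein.

yes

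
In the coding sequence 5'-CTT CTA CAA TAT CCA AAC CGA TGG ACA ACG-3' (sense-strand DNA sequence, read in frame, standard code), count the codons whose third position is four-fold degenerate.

Codon 1 CTT (Leu): third position 4-fold.
Codon 2 CTA (Leu): third position 4-fold.
Codon 3 CAA (Gln): third position 2-fold.
Codon 4 TAT (Tyr): third position 2-fold.
Codon 5 CCA (Pro): third position 4-fold.
Codon 6 AAC (Asn): third position 2-fold.
Codon 7 CGA (Arg): third position 4-fold.
Codon 8 TGG (Trp): third position 1-fold.
Codon 9 ACA (Thr): third position 4-fold.
Codon 10 ACG (Thr): third position 4-fold.
Four-fold degenerate third positions: 6.

6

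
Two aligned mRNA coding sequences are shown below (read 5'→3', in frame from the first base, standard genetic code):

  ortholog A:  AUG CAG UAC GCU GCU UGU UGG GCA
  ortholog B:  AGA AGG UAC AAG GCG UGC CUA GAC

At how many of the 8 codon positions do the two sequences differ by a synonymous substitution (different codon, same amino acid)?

2

Codon 1: AUG Met / AGA Arg — nonsynonymous.
Codon 2: CAG Gln / AGG Arg — nonsynonymous.
Codon 3: UAC Tyr / UAC Tyr — identical.
Codon 4: GCU Ala / AAG Lys — nonsynonymous.
Codon 5: GCU Ala / GCG Ala — synonymous.
Codon 6: UGU Cys / UGC Cys — synonymous.
Codon 7: UGG Trp / CUA Leu — nonsynonymous.
Codon 8: GCA Ala / GAC Asp — nonsynonymous.
Synonymous differences: 2.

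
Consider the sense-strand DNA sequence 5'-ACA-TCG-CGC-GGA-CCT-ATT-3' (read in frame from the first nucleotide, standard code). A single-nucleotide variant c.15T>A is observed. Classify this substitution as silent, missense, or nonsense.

silent

Position 15 falls in codon 5: CCT → Pro.
After the substitution the codon is CCA → Pro.
Both encode Pro, so the change is synonymous.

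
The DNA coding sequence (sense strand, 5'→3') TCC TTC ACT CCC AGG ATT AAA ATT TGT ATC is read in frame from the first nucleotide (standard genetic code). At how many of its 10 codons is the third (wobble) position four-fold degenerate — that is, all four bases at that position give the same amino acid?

Codon 1 TCC (Ser): third position 4-fold.
Codon 2 TTC (Phe): third position 2-fold.
Codon 3 ACT (Thr): third position 4-fold.
Codon 4 CCC (Pro): third position 4-fold.
Codon 5 AGG (Arg): third position 2-fold.
Codon 6 ATT (Ile): third position 3-fold.
Codon 7 AAA (Lys): third position 2-fold.
Codon 8 ATT (Ile): third position 3-fold.
Codon 9 TGT (Cys): third position 2-fold.
Codon 10 ATC (Ile): third position 3-fold.
Four-fold degenerate third positions: 3.

3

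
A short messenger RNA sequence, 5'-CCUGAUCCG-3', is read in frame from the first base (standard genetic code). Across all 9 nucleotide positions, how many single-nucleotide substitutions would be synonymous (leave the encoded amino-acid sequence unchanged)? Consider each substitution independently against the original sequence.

Codon 1 (CCU, Pro): 3 synonymous substitutions.
Codon 2 (GAU, Asp): 1 synonymous substitution.
Codon 3 (CCG, Pro): 3 synonymous substitutions.
Total: 3 + 1 + 3 = 7.

7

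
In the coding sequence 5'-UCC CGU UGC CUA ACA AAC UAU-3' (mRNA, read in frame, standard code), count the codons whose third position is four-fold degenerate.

4

Codon 1 UCC (Ser): third position 4-fold.
Codon 2 CGU (Arg): third position 4-fold.
Codon 3 UGC (Cys): third position 2-fold.
Codon 4 CUA (Leu): third position 4-fold.
Codon 5 ACA (Thr): third position 4-fold.
Codon 6 AAC (Asn): third position 2-fold.
Codon 7 UAU (Tyr): third position 2-fold.
Four-fold degenerate third positions: 4.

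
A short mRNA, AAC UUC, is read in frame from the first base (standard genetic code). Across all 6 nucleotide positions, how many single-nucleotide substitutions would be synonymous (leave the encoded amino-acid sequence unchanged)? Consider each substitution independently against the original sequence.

Codon 1 (AAC, Asn): 1 synonymous substitution.
Codon 2 (UUC, Phe): 1 synonymous substitution.
Total: 1 + 1 = 2.

2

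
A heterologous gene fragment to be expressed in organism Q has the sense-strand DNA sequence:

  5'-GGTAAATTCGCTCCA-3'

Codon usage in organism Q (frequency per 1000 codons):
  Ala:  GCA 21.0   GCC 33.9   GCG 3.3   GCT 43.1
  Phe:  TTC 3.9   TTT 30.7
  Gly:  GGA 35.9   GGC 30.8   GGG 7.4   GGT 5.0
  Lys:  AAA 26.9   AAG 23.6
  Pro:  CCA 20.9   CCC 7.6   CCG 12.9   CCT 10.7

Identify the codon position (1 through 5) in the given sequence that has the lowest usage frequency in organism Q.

Codon 1 GGT (Gly): 5.0 per 1000.
Codon 2 AAA (Lys): 26.9 per 1000.
Codon 3 TTC (Phe): 3.9 per 1000.
Codon 4 GCT (Ala): 43.1 per 1000.
Codon 5 CCA (Pro): 20.9 per 1000.
Lowest frequency is 3.9 at codon 3.

3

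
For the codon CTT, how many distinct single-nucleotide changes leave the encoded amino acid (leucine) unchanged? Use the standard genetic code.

Position 1: none → 0 synonymous.
Position 2: none → 0 synonymous.
Position 3: CTC, CTA, CTG → 3 synonymous.
Total: 0 + 0 + 3 = 3.

3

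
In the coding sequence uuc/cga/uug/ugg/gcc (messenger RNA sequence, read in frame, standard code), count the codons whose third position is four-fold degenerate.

2

Codon 1 UUC (Phe): third position 2-fold.
Codon 2 CGA (Arg): third position 4-fold.
Codon 3 UUG (Leu): third position 2-fold.
Codon 4 UGG (Trp): third position 1-fold.
Codon 5 GCC (Ala): third position 4-fold.
Four-fold degenerate third positions: 2.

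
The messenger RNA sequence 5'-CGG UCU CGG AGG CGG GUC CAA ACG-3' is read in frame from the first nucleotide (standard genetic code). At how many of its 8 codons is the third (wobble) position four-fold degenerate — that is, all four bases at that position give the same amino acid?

Codon 1 CGG (Arg): third position 4-fold.
Codon 2 UCU (Ser): third position 4-fold.
Codon 3 CGG (Arg): third position 4-fold.
Codon 4 AGG (Arg): third position 2-fold.
Codon 5 CGG (Arg): third position 4-fold.
Codon 6 GUC (Val): third position 4-fold.
Codon 7 CAA (Gln): third position 2-fold.
Codon 8 ACG (Thr): third position 4-fold.
Four-fold degenerate third positions: 6.

6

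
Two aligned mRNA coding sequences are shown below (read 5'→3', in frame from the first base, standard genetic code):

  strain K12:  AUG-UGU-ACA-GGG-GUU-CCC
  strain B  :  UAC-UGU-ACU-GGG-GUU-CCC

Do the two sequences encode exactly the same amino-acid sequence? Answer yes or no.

Codon 1: AUG Met / UAC Tyr — nonsynonymous.
Codon 2: UGU Cys / UGU Cys — identical.
Codon 3: ACA Thr / ACU Thr — synonymous.
Codon 4: GGG Gly / GGG Gly — identical.
Codon 5: GUU Val / GUU Val — identical.
Codon 6: CCC Pro / CCC Pro — identical.
Nonsynonymous differences: 1 → different protein.

no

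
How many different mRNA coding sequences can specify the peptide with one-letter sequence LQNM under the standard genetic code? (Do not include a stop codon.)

Leu: 6 codons.
Gln: 2 codons.
Asn: 2 codons.
Met: 1 codon.
6 × 2 × 2 × 1 = 24.

24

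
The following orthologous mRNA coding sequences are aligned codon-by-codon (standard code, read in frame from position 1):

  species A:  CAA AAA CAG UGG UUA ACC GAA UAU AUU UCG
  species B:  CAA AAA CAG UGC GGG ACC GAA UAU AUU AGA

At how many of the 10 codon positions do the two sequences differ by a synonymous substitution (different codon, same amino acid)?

Codon 1: CAA Gln / CAA Gln — identical.
Codon 2: AAA Lys / AAA Lys — identical.
Codon 3: CAG Gln / CAG Gln — identical.
Codon 4: UGG Trp / UGC Cys — nonsynonymous.
Codon 5: UUA Leu / GGG Gly — nonsynonymous.
Codon 6: ACC Thr / ACC Thr — identical.
Codon 7: GAA Glu / GAA Glu — identical.
Codon 8: UAU Tyr / UAU Tyr — identical.
Codon 9: AUU Ile / AUU Ile — identical.
Codon 10: UCG Ser / AGA Arg — nonsynonymous.
Synonymous differences: 0.

0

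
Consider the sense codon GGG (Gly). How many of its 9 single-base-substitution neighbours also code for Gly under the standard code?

Position 1: none → 0 synonymous.
Position 2: none → 0 synonymous.
Position 3: GGU, GGC, GGA → 3 synonymous.
Total: 0 + 0 + 3 = 3.

3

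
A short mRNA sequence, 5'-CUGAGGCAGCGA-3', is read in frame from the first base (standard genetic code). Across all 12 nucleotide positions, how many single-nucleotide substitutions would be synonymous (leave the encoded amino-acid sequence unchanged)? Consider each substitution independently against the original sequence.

Codon 1 (CUG, Leu): 4 synonymous substitutions.
Codon 2 (AGG, Arg): 2 synonymous substitutions.
Codon 3 (CAG, Gln): 1 synonymous substitution.
Codon 4 (CGA, Arg): 4 synonymous substitutions.
Total: 4 + 2 + 1 + 4 = 11.

11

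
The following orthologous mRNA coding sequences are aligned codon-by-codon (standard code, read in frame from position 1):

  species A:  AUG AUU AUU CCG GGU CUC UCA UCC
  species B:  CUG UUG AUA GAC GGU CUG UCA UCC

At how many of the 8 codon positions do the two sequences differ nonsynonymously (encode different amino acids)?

Codon 1: AUG Met / CUG Leu — nonsynonymous.
Codon 2: AUU Ile / UUG Leu — nonsynonymous.
Codon 3: AUU Ile / AUA Ile — synonymous.
Codon 4: CCG Pro / GAC Asp — nonsynonymous.
Codon 5: GGU Gly / GGU Gly — identical.
Codon 6: CUC Leu / CUG Leu — synonymous.
Codon 7: UCA Ser / UCA Ser — identical.
Codon 8: UCC Ser / UCC Ser — identical.
Nonsynonymous differences: 3.

3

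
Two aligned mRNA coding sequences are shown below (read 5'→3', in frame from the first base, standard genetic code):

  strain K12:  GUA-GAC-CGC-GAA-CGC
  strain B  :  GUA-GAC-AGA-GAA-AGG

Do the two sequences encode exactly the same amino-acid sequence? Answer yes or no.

yes

Codon 1: GUA Val / GUA Val — identical.
Codon 2: GAC Asp / GAC Asp — identical.
Codon 3: CGC Arg / AGA Arg — synonymous.
Codon 4: GAA Glu / GAA Glu — identical.
Codon 5: CGC Arg / AGG Arg — synonymous.
Nonsynonymous differences: 0 → same protein.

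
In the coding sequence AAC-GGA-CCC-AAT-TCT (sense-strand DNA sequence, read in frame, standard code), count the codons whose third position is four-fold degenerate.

3

Codon 1 AAC (Asn): third position 2-fold.
Codon 2 GGA (Gly): third position 4-fold.
Codon 3 CCC (Pro): third position 4-fold.
Codon 4 AAT (Asn): third position 2-fold.
Codon 5 TCT (Ser): third position 4-fold.
Four-fold degenerate third positions: 3.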